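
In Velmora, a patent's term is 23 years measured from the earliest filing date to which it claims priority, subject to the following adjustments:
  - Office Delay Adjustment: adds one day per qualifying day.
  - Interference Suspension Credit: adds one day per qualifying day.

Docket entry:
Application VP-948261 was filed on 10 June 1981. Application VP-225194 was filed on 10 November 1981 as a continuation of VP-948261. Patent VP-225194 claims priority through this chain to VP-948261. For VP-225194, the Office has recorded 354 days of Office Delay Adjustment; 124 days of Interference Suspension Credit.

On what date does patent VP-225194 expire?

October 1, 2005

Earliest priority filing: 10 June 1981.
Base term: 10 June 1981 + 23 years → 10 June 2004.
Office Delay Adjustment: +354 days → 30 May 2005.
Interference Suspension Credit: +124 days → 1 October 2005.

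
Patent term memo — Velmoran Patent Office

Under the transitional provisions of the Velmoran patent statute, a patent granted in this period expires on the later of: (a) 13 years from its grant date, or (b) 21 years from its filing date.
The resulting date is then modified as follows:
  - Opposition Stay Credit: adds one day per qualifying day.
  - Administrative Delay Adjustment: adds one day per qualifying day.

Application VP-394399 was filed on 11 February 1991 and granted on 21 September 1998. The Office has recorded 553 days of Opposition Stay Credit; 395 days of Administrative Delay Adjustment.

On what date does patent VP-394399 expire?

September 16, 2014

(a) grant + 13 years → 21 September 2011.
(b) filing + 21 years → 11 February 2012.
Later of the two: 11 February 2012.
Opposition Stay Credit: +553 days → 17 August 2013.
Administrative Delay Adjustment: +395 days → 16 September 2014.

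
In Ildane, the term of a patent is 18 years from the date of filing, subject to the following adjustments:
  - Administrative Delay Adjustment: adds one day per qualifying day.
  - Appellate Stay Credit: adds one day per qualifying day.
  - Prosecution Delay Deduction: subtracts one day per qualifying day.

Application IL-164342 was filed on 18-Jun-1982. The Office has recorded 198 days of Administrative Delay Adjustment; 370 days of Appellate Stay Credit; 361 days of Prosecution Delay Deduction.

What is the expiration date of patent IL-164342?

January 11, 2001

Base term: filing date + 18 years → 18 June 2000.
Administrative Delay Adjustment: +198 days → 2 January 2001.
Appellate Stay Credit: +370 days → 7 January 2002.
Prosecution Delay Deduction: −361 days → 11 January 2001.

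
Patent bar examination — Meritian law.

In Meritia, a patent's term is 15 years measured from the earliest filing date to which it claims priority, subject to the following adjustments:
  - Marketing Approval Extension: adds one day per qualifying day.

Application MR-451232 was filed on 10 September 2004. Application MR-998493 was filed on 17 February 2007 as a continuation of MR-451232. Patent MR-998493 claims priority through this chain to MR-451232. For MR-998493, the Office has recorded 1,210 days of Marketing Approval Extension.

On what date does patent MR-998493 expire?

Earliest priority filing: 10 September 2004.
Base term: 10 September 2004 + 15 years → 10 September 2019.
Marketing Approval Extension: +1210 days → 2 January 2023.

2023-01-02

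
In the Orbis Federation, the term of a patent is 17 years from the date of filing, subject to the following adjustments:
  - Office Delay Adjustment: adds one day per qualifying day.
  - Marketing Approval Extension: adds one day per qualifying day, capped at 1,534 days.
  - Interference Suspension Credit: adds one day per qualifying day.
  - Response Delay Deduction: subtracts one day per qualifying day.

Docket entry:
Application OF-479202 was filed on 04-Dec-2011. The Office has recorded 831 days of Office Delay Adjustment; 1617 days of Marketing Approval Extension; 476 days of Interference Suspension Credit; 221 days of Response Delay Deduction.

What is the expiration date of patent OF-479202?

February 6, 2036

Base term: filing date + 17 years → 4 December 2028.
Office Delay Adjustment: +831 days → 15 March 2031.
Marketing Approval Extension: 1617 days claimed exceeds the 1534-day cap, so +1534 days → 27 May 2035.
Interference Suspension Credit: +476 days → 14 September 2036.
Response Delay Deduction: −221 days → 6 February 2036.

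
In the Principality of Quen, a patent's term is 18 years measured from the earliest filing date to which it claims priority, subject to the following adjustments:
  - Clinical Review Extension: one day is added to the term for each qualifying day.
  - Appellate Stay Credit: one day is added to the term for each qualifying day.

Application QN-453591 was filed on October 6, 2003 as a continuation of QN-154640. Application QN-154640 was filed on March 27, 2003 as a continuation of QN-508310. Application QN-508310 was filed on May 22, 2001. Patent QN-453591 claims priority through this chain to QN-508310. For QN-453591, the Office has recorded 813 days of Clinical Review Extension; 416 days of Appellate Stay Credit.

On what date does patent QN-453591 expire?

October 2, 2022

Earliest priority filing: 22 May 2001.
Base term: 22 May 2001 + 18 years → 22 May 2019.
Clinical Review Extension: +813 days → 12 August 2021.
Appellate Stay Credit: +416 days → 2 October 2022.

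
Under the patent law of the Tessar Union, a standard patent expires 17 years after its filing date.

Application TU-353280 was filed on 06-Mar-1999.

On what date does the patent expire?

Filing date + 17 years → 6 March 2016.

March 6, 2016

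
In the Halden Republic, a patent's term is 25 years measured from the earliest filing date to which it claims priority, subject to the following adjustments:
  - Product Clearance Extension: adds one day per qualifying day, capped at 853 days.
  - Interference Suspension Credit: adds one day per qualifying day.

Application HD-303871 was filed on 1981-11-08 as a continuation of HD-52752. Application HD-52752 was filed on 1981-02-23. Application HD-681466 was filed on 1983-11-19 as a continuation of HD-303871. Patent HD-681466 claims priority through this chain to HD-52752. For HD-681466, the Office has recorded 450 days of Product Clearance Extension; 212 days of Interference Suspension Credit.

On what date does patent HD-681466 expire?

Earliest priority filing: 23 February 1981.
Base term: 23 February 1981 + 25 years → 23 February 2006.
Product Clearance Extension: 450 days (within the 853-day cap) → +450 days → 19 May 2007.
Interference Suspension Credit: +212 days → 17 December 2007.

2007-12-17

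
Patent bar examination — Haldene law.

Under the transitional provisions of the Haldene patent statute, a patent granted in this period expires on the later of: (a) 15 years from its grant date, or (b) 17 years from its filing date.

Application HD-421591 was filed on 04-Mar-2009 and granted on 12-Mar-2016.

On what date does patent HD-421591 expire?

(a) grant + 15 years → 12 March 2031.
(b) filing + 17 years → 4 March 2026.
Later of the two: 12 March 2031.

2031-03-12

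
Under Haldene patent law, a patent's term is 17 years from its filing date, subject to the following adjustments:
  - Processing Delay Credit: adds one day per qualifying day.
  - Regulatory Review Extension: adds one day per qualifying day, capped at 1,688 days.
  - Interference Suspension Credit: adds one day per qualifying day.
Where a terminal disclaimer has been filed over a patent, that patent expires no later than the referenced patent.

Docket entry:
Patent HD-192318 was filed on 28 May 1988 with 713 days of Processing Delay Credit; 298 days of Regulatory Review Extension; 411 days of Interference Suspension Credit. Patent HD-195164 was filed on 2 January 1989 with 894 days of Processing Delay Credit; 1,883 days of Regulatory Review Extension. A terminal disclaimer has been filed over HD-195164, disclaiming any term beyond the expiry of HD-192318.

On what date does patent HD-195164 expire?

Natural term of HD-195164:
  Base: filing + 17 years → 2 January 2006.
  Processing Delay Credit: +894 days → 14 June 2008.
  Regulatory Review Extension: 1883 days claimed exceeds the 1688-day cap, so +1688 days → 27 January 2013.
Expiry of referenced patent HD-192318:
  Base: filing + 17 years → 28 May 2005.
  Processing Delay Credit: +713 days → 11 May 2007.
  Regulatory Review Extension: 298 days (within the 1688-day cap) → +298 days → 4 March 2008.
  Interference Suspension Credit: +411 days → 19 April 2009.
Terminal disclaimer: HD-195164 expires on the earlier of 27 January 2013 and 19 April 2009.

April 19, 2009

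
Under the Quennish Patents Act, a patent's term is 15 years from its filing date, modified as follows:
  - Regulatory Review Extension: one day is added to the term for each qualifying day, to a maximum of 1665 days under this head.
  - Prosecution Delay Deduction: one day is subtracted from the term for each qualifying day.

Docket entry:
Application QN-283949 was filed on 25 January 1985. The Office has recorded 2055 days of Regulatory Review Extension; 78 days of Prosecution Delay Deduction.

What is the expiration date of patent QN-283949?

2004-05-30

Base term: filing date + 15 years → 25 January 2000.
Regulatory Review Extension: 2055 days claimed exceeds the 1665-day cap, so +1665 days → 16 August 2004.
Prosecution Delay Deduction: −78 days → 30 May 2004.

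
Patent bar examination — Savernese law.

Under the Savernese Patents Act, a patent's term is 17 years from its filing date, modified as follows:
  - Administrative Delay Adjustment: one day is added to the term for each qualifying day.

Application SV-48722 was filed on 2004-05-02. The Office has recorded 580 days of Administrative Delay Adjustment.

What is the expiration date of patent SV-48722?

Base term: filing date + 17 years → 2 May 2021.
Administrative Delay Adjustment: +580 days → 3 December 2022.

2022-12-03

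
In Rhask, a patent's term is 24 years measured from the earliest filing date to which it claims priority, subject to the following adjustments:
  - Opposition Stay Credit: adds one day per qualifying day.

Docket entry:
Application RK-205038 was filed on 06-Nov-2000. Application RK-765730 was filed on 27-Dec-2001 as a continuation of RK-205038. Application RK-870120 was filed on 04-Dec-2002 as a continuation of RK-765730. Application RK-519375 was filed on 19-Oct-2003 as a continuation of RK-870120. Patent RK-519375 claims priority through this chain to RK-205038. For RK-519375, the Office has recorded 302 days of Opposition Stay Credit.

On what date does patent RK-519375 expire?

Earliest priority filing: 6 November 2000.
Base term: 6 November 2000 + 24 years → 6 November 2024.
Opposition Stay Credit: +302 days → 4 September 2025.

2025-09-04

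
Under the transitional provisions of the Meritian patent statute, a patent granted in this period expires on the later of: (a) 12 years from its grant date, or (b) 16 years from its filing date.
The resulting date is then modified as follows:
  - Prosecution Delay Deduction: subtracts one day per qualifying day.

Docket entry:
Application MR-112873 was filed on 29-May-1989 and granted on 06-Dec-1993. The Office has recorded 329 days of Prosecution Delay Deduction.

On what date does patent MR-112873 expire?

2005-01-11

(a) grant + 12 years → 6 December 2005.
(b) filing + 16 years → 29 May 2005.
Later of the two: 6 December 2005.
Prosecution Delay Deduction: −329 days → 11 January 2005.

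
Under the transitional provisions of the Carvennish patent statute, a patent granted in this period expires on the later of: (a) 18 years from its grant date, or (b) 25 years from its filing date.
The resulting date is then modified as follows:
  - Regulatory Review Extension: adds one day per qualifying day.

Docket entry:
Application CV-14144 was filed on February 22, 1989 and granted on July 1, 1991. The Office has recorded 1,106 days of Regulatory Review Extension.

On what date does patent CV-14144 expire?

(a) grant + 18 years → 1 July 2009.
(b) filing + 25 years → 22 February 2014.
Later of the two: 22 February 2014.
Regulatory Review Extension: +1106 days → 4 March 2017.

March 4, 2017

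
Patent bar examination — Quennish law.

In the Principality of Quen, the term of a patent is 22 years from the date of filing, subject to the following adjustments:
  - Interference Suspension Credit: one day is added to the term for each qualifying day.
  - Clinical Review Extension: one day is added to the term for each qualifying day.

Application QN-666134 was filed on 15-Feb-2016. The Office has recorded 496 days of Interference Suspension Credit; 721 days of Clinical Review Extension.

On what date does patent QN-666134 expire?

Base term: filing date + 22 years → 15 February 2038.
Interference Suspension Credit: +496 days → 26 June 2039.
Clinical Review Extension: +721 days → 16 June 2041.

June 16, 2041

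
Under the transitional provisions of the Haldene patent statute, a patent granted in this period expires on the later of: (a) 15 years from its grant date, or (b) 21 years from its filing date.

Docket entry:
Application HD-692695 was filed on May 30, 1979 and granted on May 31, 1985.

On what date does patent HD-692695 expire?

May 31, 2000

(a) grant + 15 years → 31 May 2000.
(b) filing + 21 years → 30 May 2000.
Later of the two: 31 May 2000.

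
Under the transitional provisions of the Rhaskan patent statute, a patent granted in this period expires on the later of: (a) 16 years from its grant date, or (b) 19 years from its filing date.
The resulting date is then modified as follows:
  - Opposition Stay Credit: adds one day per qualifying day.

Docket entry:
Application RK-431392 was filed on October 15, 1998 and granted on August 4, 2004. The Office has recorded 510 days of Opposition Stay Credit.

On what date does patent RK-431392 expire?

(a) grant + 16 years → 4 August 2020.
(b) filing + 19 years → 15 October 2017.
Later of the two: 4 August 2020.
Opposition Stay Credit: +510 days → 27 December 2021.

2021-12-27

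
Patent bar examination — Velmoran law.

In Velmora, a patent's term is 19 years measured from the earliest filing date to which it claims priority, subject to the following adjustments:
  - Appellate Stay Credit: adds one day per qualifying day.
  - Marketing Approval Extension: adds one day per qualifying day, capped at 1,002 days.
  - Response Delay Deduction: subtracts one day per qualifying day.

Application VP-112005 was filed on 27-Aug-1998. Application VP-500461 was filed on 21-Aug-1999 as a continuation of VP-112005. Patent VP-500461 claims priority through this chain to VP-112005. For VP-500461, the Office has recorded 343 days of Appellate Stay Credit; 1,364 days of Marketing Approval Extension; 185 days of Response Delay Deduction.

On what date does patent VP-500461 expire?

Earliest priority filing: 27 August 1998.
Base term: 27 August 1998 + 19 years → 27 August 2017.
Appellate Stay Credit: +343 days → 5 August 2018.
Marketing Approval Extension: 1364 days claimed exceeds the 1002-day cap, so +1002 days → 3 May 2021.
Response Delay Deduction: −185 days → 30 October 2020.

October 30, 2020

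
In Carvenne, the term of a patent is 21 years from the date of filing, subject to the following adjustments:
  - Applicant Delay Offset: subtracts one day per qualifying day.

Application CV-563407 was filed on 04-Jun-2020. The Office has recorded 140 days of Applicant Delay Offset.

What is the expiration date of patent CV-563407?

2041-01-15

Base term: filing date + 21 years → 4 June 2041.
Applicant Delay Offset: −140 days → 15 January 2041.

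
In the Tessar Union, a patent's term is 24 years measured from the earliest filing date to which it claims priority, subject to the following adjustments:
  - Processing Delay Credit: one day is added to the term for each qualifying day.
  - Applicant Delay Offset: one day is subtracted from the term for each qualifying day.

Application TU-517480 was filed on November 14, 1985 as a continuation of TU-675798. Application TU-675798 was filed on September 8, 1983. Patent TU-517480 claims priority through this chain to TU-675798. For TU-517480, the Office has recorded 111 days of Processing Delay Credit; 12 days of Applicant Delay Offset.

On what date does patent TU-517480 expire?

December 16, 2007

Earliest priority filing: 8 September 1983.
Base term: 8 September 1983 + 24 years → 8 September 2007.
Processing Delay Credit: +111 days → 28 December 2007.
Applicant Delay Offset: −12 days → 16 December 2007.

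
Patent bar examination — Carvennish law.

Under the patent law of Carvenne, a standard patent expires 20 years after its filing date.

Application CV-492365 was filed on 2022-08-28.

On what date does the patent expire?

August 28, 2042

Filing date + 20 years → 28 August 2042.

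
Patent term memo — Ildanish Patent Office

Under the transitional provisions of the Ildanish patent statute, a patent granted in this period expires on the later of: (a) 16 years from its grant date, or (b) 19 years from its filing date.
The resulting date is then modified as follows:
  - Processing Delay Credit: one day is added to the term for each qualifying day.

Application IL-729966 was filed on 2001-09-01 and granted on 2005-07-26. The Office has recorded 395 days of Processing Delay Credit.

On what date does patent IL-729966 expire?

August 25, 2022

(a) grant + 16 years → 26 July 2021.
(b) filing + 19 years → 1 September 2020.
Later of the two: 26 July 2021.
Processing Delay Credit: +395 days → 25 August 2022.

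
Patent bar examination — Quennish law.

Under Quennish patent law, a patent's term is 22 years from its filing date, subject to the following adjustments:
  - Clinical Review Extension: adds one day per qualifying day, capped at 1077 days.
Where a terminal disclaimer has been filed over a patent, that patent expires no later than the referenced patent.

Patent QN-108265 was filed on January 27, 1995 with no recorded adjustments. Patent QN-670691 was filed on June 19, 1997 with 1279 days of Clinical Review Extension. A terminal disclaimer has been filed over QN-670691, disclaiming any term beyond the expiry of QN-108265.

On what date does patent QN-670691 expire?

Natural term of QN-670691:
  Base: filing + 22 years → 19 June 2019.
  Clinical Review Extension: 1279 days claimed exceeds the 1077-day cap, so +1077 days → 31 May 2022.
Expiry of referenced patent QN-108265:
  Base: filing + 22 years → 27 January 2017.
Terminal disclaimer: QN-670691 expires on the earlier of 31 May 2022 and 27 January 2017.

2017-01-27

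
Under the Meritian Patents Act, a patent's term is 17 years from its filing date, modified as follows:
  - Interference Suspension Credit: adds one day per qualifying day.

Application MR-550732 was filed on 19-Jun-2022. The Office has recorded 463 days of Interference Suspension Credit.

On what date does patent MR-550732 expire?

Base term: filing date + 17 years → 19 June 2039.
Interference Suspension Credit: +463 days → 24 September 2040.

2040-09-24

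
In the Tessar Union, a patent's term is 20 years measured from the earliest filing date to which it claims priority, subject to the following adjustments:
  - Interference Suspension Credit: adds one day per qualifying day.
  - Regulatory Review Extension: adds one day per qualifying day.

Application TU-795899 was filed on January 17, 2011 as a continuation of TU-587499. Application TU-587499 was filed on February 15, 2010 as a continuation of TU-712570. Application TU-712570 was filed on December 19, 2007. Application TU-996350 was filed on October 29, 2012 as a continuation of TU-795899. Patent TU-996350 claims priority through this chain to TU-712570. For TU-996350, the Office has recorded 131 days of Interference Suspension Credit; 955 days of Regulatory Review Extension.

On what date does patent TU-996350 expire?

Earliest priority filing: 19 December 2007.
Base term: 19 December 2007 + 20 years → 19 December 2027.
Interference Suspension Credit: +131 days → 28 April 2028.
Regulatory Review Extension: +955 days → 9 December 2030.

2030-12-09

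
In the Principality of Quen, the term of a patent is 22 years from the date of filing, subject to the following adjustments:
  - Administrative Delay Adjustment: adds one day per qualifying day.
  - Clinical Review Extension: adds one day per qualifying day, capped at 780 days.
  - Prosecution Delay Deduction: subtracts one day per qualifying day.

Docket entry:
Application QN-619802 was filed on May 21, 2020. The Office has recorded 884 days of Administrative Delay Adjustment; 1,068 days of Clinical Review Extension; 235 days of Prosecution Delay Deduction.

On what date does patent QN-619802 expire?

Base term: filing date + 22 years → 21 May 2042.
Administrative Delay Adjustment: +884 days → 21 October 2044.
Clinical Review Extension: 1068 days claimed exceeds the 780-day cap, so +780 days → 10 December 2046.
Prosecution Delay Deduction: −235 days → 19 April 2046.

2046-04-19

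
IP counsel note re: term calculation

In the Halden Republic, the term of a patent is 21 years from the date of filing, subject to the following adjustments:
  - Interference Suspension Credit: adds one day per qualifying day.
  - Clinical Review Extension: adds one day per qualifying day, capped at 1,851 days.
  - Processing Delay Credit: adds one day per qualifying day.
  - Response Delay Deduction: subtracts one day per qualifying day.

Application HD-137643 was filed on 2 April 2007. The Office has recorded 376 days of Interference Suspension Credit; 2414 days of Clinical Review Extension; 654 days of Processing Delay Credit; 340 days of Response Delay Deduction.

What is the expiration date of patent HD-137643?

Base term: filing date + 21 years → 2 April 2028.
Interference Suspension Credit: +376 days → 13 April 2029.
Clinical Review Extension: 2414 days claimed exceeds the 1851-day cap, so +1851 days → 8 May 2034.
Processing Delay Credit: +654 days → 21 February 2036.
Response Delay Deduction: −340 days → 18 March 2035.

2035-03-18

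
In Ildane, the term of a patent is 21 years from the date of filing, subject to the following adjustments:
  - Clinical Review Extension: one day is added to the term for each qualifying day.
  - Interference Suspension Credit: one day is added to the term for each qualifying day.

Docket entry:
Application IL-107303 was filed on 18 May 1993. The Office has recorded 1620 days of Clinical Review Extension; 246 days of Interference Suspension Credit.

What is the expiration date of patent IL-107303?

June 27, 2019

Base term: filing date + 21 years → 18 May 2014.
Clinical Review Extension: +1620 days → 24 October 2018.
Interference Suspension Credit: +246 days → 27 June 2019.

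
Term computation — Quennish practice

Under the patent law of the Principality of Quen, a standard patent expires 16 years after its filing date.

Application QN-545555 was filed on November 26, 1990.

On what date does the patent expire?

Filing date + 16 years → 26 November 2006.

November 26, 2006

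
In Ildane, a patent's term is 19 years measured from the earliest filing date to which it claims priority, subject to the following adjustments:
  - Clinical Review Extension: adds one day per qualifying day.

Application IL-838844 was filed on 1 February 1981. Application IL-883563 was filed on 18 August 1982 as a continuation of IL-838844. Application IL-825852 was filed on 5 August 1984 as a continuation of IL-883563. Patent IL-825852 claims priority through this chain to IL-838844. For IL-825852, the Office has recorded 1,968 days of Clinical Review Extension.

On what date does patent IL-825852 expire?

2005-06-22

Earliest priority filing: 1 February 1981.
Base term: 1 February 1981 + 19 years → 1 February 2000.
Clinical Review Extension: +1968 days → 22 June 2005.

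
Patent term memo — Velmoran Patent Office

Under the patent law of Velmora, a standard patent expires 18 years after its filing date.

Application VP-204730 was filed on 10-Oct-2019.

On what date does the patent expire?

Filing date + 18 years → 10 October 2037.

October 10, 2037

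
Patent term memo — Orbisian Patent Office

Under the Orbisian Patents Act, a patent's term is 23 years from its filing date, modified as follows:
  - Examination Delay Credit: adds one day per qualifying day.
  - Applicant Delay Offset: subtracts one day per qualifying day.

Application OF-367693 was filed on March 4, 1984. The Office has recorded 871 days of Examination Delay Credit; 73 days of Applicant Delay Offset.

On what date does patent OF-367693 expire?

May 10, 2009

Base term: filing date + 23 years → 4 March 2007.
Examination Delay Credit: +871 days → 22 July 2009.
Applicant Delay Offset: −73 days → 10 May 2009.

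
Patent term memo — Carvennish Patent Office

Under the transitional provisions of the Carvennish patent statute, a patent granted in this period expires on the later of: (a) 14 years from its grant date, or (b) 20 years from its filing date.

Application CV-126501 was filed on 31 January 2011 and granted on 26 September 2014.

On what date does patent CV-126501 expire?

January 31, 2031

(a) grant + 14 years → 26 September 2028.
(b) filing + 20 years → 31 January 2031.
Later of the two: 31 January 2031.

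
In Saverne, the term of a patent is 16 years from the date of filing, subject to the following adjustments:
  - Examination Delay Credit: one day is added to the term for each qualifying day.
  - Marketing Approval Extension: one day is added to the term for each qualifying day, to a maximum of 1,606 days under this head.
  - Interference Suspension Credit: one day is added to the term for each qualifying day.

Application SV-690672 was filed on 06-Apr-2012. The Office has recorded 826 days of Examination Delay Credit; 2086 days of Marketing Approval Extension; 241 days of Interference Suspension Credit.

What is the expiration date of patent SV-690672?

2035-08-01

Base term: filing date + 16 years → 6 April 2028.
Examination Delay Credit: +826 days → 11 July 2030.
Marketing Approval Extension: 2086 days claimed exceeds the 1606-day cap, so +1606 days → 3 December 2034.
Interference Suspension Credit: +241 days → 1 August 2035.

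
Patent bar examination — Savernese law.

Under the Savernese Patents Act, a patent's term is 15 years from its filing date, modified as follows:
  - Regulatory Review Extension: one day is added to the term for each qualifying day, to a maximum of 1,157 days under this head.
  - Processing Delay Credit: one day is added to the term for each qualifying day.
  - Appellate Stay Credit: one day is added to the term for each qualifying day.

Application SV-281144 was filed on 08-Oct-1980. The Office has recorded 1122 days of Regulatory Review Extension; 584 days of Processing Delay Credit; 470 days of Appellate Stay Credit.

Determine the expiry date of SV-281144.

2001-09-22

Base term: filing date + 15 years → 8 October 1995.
Regulatory Review Extension: 1122 days (within the 1157-day cap) → +1122 days → 3 November 1998.
Processing Delay Credit: +584 days → 9 June 2000.
Appellate Stay Credit: +470 days → 22 September 2001.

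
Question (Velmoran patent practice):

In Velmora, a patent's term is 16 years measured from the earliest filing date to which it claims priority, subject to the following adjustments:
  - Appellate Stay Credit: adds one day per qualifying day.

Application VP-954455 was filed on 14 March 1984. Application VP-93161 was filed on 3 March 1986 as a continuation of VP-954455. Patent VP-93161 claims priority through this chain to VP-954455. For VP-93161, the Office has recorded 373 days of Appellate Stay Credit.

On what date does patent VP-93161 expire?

March 22, 2001

Earliest priority filing: 14 March 1984.
Base term: 14 March 1984 + 16 years → 14 March 2000.
Appellate Stay Credit: +373 days → 22 March 2001.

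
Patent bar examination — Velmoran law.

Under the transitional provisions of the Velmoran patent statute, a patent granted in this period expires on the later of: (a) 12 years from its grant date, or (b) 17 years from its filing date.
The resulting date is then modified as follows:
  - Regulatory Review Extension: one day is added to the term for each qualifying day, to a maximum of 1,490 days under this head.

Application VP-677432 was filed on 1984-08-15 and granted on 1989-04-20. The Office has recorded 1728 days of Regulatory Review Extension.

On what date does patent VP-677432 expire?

(a) grant + 12 years → 20 April 2001.
(b) filing + 17 years → 15 August 2001.
Later of the two: 15 August 2001.
Regulatory Review Extension: 1728 days claimed exceeds the 1490-day cap, so +1490 days → 13 September 2005.

2005-09-13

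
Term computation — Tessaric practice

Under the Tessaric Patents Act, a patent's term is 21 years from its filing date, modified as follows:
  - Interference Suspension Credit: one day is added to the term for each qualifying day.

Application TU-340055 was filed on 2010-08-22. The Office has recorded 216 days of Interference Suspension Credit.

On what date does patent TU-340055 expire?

Base term: filing date + 21 years → 22 August 2031.
Interference Suspension Credit: +216 days → 25 March 2032.

2032-03-25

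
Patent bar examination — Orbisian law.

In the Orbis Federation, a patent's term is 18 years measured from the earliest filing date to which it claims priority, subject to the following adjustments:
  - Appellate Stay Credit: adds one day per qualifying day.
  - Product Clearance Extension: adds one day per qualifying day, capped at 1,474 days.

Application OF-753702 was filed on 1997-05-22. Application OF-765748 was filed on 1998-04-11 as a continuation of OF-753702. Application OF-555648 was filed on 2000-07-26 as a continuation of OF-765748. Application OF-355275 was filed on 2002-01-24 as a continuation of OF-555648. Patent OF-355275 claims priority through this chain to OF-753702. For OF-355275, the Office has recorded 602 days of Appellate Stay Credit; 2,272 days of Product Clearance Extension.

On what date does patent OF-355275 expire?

2021-01-26

Earliest priority filing: 22 May 1997.
Base term: 22 May 1997 + 18 years → 22 May 2015.
Appellate Stay Credit: +602 days → 13 January 2017.
Product Clearance Extension: 2272 days claimed exceeds the 1474-day cap, so +1474 days → 26 January 2021.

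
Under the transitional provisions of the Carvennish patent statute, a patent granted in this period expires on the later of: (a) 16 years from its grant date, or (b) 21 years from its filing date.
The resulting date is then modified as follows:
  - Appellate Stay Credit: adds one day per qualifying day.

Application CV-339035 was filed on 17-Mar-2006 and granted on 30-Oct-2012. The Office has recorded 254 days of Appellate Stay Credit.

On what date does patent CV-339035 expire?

2029-07-11

(a) grant + 16 years → 30 October 2028.
(b) filing + 21 years → 17 March 2027.
Later of the two: 30 October 2028.
Appellate Stay Credit: +254 days → 11 July 2029.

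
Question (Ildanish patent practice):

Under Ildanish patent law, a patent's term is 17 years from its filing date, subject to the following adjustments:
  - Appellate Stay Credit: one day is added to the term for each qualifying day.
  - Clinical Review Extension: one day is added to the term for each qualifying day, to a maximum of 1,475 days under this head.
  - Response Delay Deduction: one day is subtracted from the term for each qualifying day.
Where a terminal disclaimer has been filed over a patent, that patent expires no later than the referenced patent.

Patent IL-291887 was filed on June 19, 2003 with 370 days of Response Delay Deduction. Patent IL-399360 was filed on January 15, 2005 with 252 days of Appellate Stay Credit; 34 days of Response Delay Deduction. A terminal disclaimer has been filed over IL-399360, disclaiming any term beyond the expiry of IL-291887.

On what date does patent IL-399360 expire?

Natural term of IL-399360:
  Base: filing + 17 years → 15 January 2022.
  Appellate Stay Credit: +252 days → 24 September 2022.
  Response Delay Deduction: −34 days → 21 August 2022.
Expiry of referenced patent IL-291887:
  Base: filing + 17 years → 19 June 2020.
  Response Delay Deduction: −370 days → 15 June 2019.
Terminal disclaimer: IL-399360 expires on the earlier of 21 August 2022 and 15 June 2019.

2019-06-15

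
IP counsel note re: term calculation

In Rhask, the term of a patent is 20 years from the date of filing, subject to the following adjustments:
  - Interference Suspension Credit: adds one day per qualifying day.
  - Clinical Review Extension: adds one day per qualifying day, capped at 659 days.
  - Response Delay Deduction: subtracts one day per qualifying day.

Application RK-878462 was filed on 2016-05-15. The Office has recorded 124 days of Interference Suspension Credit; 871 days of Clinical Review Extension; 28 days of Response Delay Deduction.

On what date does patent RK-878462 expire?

Base term: filing date + 20 years → 15 May 2036.
Interference Suspension Credit: +124 days → 16 September 2036.
Clinical Review Extension: 871 days claimed exceeds the 659-day cap, so +659 days → 7 July 2038.
Response Delay Deduction: −28 days → 9 June 2038.

2038-06-09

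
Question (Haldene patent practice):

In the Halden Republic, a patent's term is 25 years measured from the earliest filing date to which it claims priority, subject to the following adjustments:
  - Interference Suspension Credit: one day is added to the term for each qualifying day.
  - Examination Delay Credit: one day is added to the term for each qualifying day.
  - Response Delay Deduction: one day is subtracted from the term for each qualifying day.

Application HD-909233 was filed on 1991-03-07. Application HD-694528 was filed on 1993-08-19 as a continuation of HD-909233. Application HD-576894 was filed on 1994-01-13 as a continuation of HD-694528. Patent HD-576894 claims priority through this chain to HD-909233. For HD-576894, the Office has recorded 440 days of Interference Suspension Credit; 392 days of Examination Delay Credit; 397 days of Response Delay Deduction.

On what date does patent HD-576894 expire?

Earliest priority filing: 7 March 1991.
Base term: 7 March 1991 + 25 years → 7 March 2016.
Interference Suspension Credit: +440 days → 21 May 2017.
Examination Delay Credit: +392 days → 17 June 2018.
Response Delay Deduction: −397 days → 16 May 2017.

2017-05-16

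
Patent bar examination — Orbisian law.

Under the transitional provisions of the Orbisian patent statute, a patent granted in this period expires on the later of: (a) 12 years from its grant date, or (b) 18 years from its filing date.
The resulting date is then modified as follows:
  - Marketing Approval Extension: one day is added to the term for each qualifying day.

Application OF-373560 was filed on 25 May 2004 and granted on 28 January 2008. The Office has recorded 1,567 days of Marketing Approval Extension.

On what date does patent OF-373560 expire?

(a) grant + 12 years → 28 January 2020.
(b) filing + 18 years → 25 May 2022.
Later of the two: 25 May 2022.
Marketing Approval Extension: +1567 days → 8 September 2026.

September 8, 2026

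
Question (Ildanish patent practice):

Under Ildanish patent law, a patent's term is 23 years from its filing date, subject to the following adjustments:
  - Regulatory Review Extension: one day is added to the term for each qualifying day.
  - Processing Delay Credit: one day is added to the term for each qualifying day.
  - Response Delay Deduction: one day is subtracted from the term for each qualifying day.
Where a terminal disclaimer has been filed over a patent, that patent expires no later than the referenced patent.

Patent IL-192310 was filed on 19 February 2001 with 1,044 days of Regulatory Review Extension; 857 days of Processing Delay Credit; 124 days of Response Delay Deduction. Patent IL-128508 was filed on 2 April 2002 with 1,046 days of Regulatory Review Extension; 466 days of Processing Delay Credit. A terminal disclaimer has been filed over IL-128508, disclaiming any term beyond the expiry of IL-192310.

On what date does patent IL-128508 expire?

2028-12-31

Natural term of IL-128508:
  Base: filing + 23 years → 2 April 2025.
  Regulatory Review Extension: +1046 days → 12 February 2028.
  Processing Delay Credit: +466 days → 23 May 2029.
Expiry of referenced patent IL-192310:
  Base: filing + 23 years → 19 February 2024.
  Regulatory Review Extension: +1044 days → 29 December 2026.
  Processing Delay Credit: +857 days → 4 May 2029.
  Response Delay Deduction: −124 days → 31 December 2028.
Terminal disclaimer: IL-128508 expires on the earlier of 23 May 2029 and 31 December 2028.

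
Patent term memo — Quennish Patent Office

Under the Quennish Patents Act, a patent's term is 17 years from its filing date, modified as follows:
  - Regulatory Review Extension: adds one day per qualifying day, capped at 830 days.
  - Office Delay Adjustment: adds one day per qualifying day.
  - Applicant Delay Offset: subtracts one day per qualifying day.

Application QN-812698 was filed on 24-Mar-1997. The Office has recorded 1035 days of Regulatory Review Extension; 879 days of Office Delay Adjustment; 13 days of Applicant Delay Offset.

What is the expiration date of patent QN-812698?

Base term: filing date + 17 years → 24 March 2014.
Regulatory Review Extension: 1035 days claimed exceeds the 830-day cap, so +830 days → 1 July 2016.
Office Delay Adjustment: +879 days → 27 November 2018.
Applicant Delay Offset: −13 days → 14 November 2018.

November 14, 2018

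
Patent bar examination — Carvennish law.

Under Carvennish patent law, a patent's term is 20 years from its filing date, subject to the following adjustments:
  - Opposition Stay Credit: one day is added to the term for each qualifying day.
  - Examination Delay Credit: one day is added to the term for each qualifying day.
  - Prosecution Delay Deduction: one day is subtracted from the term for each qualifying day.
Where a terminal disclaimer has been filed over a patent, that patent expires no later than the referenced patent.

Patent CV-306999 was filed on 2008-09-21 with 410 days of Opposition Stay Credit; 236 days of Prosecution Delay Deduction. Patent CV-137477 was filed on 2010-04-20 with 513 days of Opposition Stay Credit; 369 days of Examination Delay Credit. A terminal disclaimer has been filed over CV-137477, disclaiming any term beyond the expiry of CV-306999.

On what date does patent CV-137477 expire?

2029-03-14

Natural term of CV-137477:
  Base: filing + 20 years → 20 April 2030.
  Opposition Stay Credit: +513 days → 15 September 2031.
  Examination Delay Credit: +369 days → 18 September 2032.
Expiry of referenced patent CV-306999:
  Base: filing + 20 years → 21 September 2028.
  Opposition Stay Credit: +410 days → 5 November 2029.
  Prosecution Delay Deduction: −236 days → 14 March 2029.
Terminal disclaimer: CV-137477 expires on the earlier of 18 September 2032 and 14 March 2029.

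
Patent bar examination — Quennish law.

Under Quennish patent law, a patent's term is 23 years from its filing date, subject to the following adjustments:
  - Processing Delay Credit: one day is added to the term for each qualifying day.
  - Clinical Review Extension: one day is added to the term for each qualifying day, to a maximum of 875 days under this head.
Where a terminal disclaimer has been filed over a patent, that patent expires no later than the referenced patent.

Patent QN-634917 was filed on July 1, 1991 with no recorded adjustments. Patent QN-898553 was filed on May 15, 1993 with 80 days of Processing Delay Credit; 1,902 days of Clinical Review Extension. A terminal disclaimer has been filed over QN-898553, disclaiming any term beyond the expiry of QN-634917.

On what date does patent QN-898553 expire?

July 1, 2014

Natural term of QN-898553:
  Base: filing + 23 years → 15 May 2016.
  Processing Delay Credit: +80 days → 3 August 2016.
  Clinical Review Extension: 1902 days claimed exceeds the 875-day cap, so +875 days → 26 December 2018.
Expiry of referenced patent QN-634917:
  Base: filing + 23 years → 1 July 2014.
Terminal disclaimer: QN-898553 expires on the earlier of 26 December 2018 and 1 July 2014.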